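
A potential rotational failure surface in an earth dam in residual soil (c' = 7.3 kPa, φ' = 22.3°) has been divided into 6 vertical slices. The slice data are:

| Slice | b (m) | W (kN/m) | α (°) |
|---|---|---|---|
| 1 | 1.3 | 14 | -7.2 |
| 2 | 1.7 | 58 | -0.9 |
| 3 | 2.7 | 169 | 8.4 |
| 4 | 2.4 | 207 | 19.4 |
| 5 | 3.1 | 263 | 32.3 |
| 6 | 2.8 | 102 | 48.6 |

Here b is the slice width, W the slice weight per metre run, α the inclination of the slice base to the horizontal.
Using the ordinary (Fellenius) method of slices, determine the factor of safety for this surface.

Ordinary method of slices: FS = Σ[c'·Δl_i + (W_i cosα_i)·tanφ'] / Σ W_i sinα_i, with Δl_i = b_i / cosα_i.
Slice 1: Δl = 1.3/cos(-7.2°) = 1.310 m; N'_1 = 14·cos(-7.2°) = 13.9; c'Δl = 9.57; W sinα = -1.8
Slice 2: Δl = 1.7/cos(-0.9°) = 1.700 m; N'_2 = 58·cos(-0.9°) = 58.0; c'Δl = 12.41; W sinα = -0.9
Slice 3: Δl = 2.7/cos8.4° = 2.729 m; N'_3 = 169·cos8.4° = 167.2; c'Δl = 19.92; W sinα = 24.7
Slice 4: Δl = 2.4/cos19.4° = 2.544 m; N'_4 = 207·cos19.4° = 195.2; c'Δl = 18.57; W sinα = 68.8
Slice 5: Δl = 3.1/cos32.3° = 3.668 m; N'_5 = 263·cos32.3° = 222.3; c'Δl = 26.77; W sinα = 140.5
Slice 6: Δl = 2.8/cos48.6° = 4.234 m; N'_6 = 102·cos48.6° = 67.5; c'Δl = 30.91; W sinα = 76.5
Σc'Δl = 118.2 kN/m; ΣN' = 724.1 kN/m; ΣW sinα = 307.8 kN/m
Resisting = 118.2 + 724.1·tan22.3° = 118.2 + 297.0 = 415.1 kN/m
FS = 415.1 / 307.8 = 1.349

FS = 1.35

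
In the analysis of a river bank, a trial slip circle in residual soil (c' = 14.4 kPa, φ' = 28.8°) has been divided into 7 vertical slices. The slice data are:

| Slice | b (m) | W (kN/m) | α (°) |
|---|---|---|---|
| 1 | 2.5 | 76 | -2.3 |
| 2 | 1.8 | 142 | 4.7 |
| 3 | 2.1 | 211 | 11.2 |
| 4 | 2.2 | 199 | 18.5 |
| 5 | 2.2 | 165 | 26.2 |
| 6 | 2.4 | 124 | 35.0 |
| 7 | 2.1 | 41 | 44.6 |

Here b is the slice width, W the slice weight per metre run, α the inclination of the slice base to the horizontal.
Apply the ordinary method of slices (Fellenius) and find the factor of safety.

Ordinary method of slices: FS = Σ[c'·Δl_i + (W_i cosα_i)·tanφ'] / Σ W_i sinα_i, with Δl_i = b_i / cosα_i.
Slice 1: Δl = 2.5/cos(-2.3°) = 2.502 m; N'_1 = 76·cos(-2.3°) = 75.9; c'Δl = 36.03; W sinα = -3.1
Slice 2: Δl = 1.8/cos4.7° = 1.806 m; N'_2 = 142·cos4.7° = 141.5; c'Δl = 26.01; W sinα = 11.6
Slice 3: Δl = 2.1/cos11.2° = 2.141 m; N'_3 = 211·cos11.2° = 207.0; c'Δl = 30.83; W sinα = 41.0
Slice 4: Δl = 2.2/cos18.5° = 2.320 m; N'_4 = 199·cos18.5° = 188.7; c'Δl = 33.41; W sinα = 63.1
Slice 5: Δl = 2.2/cos26.2° = 2.452 m; N'_5 = 165·cos26.2° = 148.0; c'Δl = 35.31; W sinα = 72.8
Slice 6: Δl = 2.4/cos35.0° = 2.930 m; N'_6 = 124·cos35.0° = 101.6; c'Δl = 42.19; W sinα = 71.1
Slice 7: Δl = 2.1/cos44.6° = 2.949 m; N'_7 = 41·cos44.6° = 29.2; c'Δl = 42.47; W sinα = 28.8
Σc'Δl = 246.2 kN/m; ΣN' = 892.0 kN/m; ΣW sinα = 285.5 kN/m
Resisting = 246.2 + 892.0·tan28.8° = 246.2 + 490.4 = 736.6 kN/m
FS = 736.6 / 285.5 = 2.580

FS = 2.58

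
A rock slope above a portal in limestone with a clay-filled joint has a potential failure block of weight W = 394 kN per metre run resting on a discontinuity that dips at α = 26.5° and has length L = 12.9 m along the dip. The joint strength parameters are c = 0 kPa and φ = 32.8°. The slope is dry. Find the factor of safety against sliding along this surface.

Resolving the block weight along and normal to the plane and applying the Mohr–Coulomb strength on the joint:
N' = W cosα = 394·cos26.5° = 352.6 kN/m
Driving force T = W sinα = 394·sin26.5° = 175.8 kN/m
Resisting force R = c·L + N'·tanφ = 0·12.9 + 352.6·tan32.8° = 0.0 + 227.2 = 227.2 kN/m
FS = R / T = 227.2 / 175.8 = 1.293

FS = 1.29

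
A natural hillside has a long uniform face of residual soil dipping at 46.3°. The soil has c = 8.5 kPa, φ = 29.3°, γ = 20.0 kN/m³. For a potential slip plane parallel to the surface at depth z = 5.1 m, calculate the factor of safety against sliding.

For an infinite slope with a slip plane parallel to the surface (no pore pressure): FS = [c + γz cos²β tanφ] / [γz sinβ cosβ].
γz = 20.0·5.1 = 102.00 kN/m²
Numerator = 8.5 + 102.00·cos²46.3°·tan29.3° = 8.5 + 102.00·0.4773·0.5612 = 35.822 kPa
Denominator = 102.00·sin46.3°·cos46.3° = 102.00·0.7230·0.6909 = 50.947 kPa
FS = 35.822 / 50.947 = 0.703

FS = 0.70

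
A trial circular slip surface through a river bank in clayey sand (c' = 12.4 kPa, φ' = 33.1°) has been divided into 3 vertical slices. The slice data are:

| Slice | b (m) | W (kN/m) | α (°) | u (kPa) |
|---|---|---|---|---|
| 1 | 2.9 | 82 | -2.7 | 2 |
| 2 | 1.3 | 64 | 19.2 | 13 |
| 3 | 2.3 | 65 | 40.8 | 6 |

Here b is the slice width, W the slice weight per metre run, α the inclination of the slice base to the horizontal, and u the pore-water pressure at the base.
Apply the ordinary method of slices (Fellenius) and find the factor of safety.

Ordinary method of slices: FS = Σ[c'·Δl_i + (W_i cosα_i − u_i·Δl_i)·tanφ'] / Σ W_i sinα_i, with Δl_i = b_i / cosα_i.
Slice 1: Δl = 2.9/cos(-2.7°) = 2.903 m; N'_1 = 82·cos(-2.7°) − 2·2.903 = 76.1; c'Δl = 36.00; W sinα = -3.9
Slice 2: Δl = 1.3/cos19.2° = 1.377 m; N'_2 = 64·cos19.2° − 13·1.377 = 42.5; c'Δl = 17.07; W sinα = 21.0
Slice 3: Δl = 2.3/cos40.8° = 3.038 m; N'_3 = 65·cos40.8° − 6·3.038 = 31.0; c'Δl = 37.68; W sinα = 42.5
Σc'Δl = 90.7 kN/m; ΣN' = 149.6 kN/m; ΣW sinα = 59.7 kN/m
Resisting = 90.7 + 149.6·tan33.1° = 90.7 + 97.5 = 188.3 kN/m
FS = 188.3 / 59.7 = 3.156

FS = 3.16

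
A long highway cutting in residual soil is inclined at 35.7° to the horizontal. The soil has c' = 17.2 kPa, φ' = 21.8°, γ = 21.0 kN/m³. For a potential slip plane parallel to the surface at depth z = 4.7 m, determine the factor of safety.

FS = 0.92

For an infinite slope with a slip plane parallel to the surface (no pore pressure): FS = [c' + γz cos²β tanφ'] / [γz sinβ cosβ].
γz = 21.0·4.7 = 98.70 kN/m²
Numerator = 17.2 + 98.70·cos²35.7°·tan21.8° = 17.2 + 98.70·0.6595·0.4000 = 43.234 kPa
Denominator = 98.70·sin35.7°·cos35.7° = 98.70·0.5835·0.8121 = 46.772 kPa
FS = 43.234 / 46.772 = 0.924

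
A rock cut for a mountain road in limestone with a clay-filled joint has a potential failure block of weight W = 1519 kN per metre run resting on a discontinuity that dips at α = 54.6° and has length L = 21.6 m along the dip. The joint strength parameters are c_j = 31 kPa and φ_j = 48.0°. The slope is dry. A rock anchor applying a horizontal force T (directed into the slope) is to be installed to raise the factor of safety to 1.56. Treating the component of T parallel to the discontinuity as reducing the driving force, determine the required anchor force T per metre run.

T = 157 kN/m

Resolving forces along and normal to the sliding plane, with the horizontal anchor force T adding T·sinα to the effective normal force and T·cosα acting up the plane against the driving force:
FS = [c_jL + (W cosα + T sinα) tanφ_j] / [W sinα − T cosα]
Without the anchor: N' = 879.9 kN/m, driving T_d = 1238.2 kN/m, resisting R = 31·21.6 + 879.9·tan48.0° = 1646.9 kN/m, FS = 1.33.
Setting FS = 1.56 and solving for T:
1.56·(1238.2 − T cos54.6°) = 1646.9 + T sin54.6°·tan48.0°
T·(sin54.6°·tan48.0° + 1.56·cos54.6°) = 1.56·1238.2 − 1646.9
T·(0.8151·1.1106 + 1.56·0.5793) = 1931.6 − 1646.9 = 284.7
T·1.8090 = 284.7
T = 157.4 kN/m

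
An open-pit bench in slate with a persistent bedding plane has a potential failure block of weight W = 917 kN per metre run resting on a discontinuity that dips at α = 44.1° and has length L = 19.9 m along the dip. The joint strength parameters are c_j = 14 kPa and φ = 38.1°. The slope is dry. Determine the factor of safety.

Resolving the block weight along and normal to the plane and applying the Mohr–Coulomb strength on the joint:
N' = W cosα = 917·cos44.1° = 658.5 kN/m
Driving force T = W sinα = 917·sin44.1° = 638.2 kN/m
Resisting force R = c_j·L + N'·tanφ = 14·19.9 + 658.5·tan38.1° = 278.6 + 516.3 = 794.9 kN/m
FS = R / T = 794.9 / 638.2 = 1.246

FS = 1.25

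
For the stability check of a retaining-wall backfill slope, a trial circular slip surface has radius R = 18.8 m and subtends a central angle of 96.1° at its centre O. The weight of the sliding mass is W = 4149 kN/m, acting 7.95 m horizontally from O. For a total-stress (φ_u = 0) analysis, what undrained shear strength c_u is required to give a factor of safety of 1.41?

c_u = 78.5 kPa

FS = c_u·L_a·R / (W·d), so c_u = FS·W·d / (L_a·R).
Arc length L_a = R·θ = 18.8·(96.1°·π/180) = 18.8·1.6773 = 31.53 m
c_u = 1.41·4149·7.95 / (31.53·18.8) = 46508.2 / 592.81 = 78.45 kPa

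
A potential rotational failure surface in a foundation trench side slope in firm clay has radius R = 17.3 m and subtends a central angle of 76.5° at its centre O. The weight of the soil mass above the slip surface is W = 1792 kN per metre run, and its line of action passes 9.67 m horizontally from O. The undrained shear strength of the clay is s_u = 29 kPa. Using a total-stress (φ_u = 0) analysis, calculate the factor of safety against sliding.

Taking moments about the centre O, the resisting moment is provided by the undrained shear strength acting along the arc:
Arc length L_a = R·θ = 17.3·(76.5°·π/180) = 17.3·1.3352 = 23.10 m
M_R = s_u·L_a·R = 29·23.10·17.3 = 11588.5 kN·m/m
M_D = W·d = 1792·9.67 = 17328.6 kN·m/m
FS = M_R / M_D = 11588.5 / 17328.6 = 0.669

FS = 0.67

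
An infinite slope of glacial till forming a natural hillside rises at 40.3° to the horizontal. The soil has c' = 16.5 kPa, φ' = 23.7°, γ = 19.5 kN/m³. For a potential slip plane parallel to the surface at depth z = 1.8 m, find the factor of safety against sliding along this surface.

For an infinite slope with a slip plane parallel to the surface (no pore pressure): FS = [c' + γz cos²β tanφ'] / [γz sinβ cosβ].
γz = 19.5·1.8 = 35.10 kN/m²
Numerator = 16.5 + 35.10·cos²40.3°·tan23.7° = 16.5 + 35.10·0.5817·0.4390 = 25.462 kPa
Denominator = 35.10·sin40.3°·cos40.3° = 35.10·0.6468·0.7627 = 17.314 kPa
FS = 25.462 / 17.314 = 1.471

FS = 1.47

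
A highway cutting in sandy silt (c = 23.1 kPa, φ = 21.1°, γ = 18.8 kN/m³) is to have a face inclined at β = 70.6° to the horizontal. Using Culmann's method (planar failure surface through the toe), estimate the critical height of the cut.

H_c = 12.34 m

Culmann's analysis gives the critical failure plane at α_cr = (β + φ)/2 = (70.6 + 21.1)/2 = 45.8°, and the critical height
H_c = (4c/γ) · sinβ cosφ / [1 − cos(β − φ)]
    = (4·23.1/18.8) · sin70.6°·cos21.1° / [1 − cos(49.5°)]
    = 4.915 · 0.9432·0.9330 / [1 − 0.6494]
    = 4.915 · 0.8800 / 0.3506
    = 12.34 m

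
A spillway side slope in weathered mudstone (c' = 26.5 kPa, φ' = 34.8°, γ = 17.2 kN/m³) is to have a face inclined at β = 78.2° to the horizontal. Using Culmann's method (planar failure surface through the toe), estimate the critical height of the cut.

Culmann's analysis gives the critical failure plane at α_cr = (β + φ')/2 = (78.2 + 34.8)/2 = 56.5°, and the critical height
H_c = (4c'/γ) · sinβ cosφ' / [1 − cos(β − φ')]
    = (4·26.5/17.2) · sin78.2°·cos34.8° / [1 − cos(43.4°)]
    = 6.163 · 0.9789·0.8211 / [1 − 0.7266]
    = 6.163 · 0.8038 / 0.2734
    = 18.12 m

H_c = 18.12 m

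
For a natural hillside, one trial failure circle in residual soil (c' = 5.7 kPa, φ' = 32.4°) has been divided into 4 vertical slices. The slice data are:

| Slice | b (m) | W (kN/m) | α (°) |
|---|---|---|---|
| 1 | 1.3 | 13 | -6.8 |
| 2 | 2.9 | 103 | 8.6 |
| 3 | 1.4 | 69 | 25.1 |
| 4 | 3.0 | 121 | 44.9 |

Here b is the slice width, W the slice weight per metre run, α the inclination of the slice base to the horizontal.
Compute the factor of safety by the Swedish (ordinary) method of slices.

FS = 1.74

Ordinary method of slices: FS = Σ[c'·Δl_i + (W_i cosα_i)·tanφ'] / Σ W_i sinα_i, with Δl_i = b_i / cosα_i.
Slice 1: Δl = 1.3/cos(-6.8°) = 1.309 m; N'_1 = 13·cos(-6.8°) = 12.9; c'Δl = 7.46; W sinα = -1.5
Slice 2: Δl = 2.9/cos8.6° = 2.933 m; N'_2 = 103·cos8.6° = 101.8; c'Δl = 16.72; W sinα = 15.4
Slice 3: Δl = 1.4/cos25.1° = 1.546 m; N'_3 = 69·cos25.1° = 62.5; c'Δl = 8.81; W sinα = 29.3
Slice 4: Δl = 3.0/cos44.9° = 4.235 m; N'_4 = 121·cos44.9° = 85.7; c'Δl = 24.14; W sinα = 85.4
Σc'Δl = 57.1 kN/m; ΣN' = 262.9 kN/m; ΣW sinα = 128.5 kN/m
Resisting = 57.1 + 262.9·tan32.4° = 57.1 + 166.9 = 224.0 kN/m
FS = 224.0 / 128.5 = 1.743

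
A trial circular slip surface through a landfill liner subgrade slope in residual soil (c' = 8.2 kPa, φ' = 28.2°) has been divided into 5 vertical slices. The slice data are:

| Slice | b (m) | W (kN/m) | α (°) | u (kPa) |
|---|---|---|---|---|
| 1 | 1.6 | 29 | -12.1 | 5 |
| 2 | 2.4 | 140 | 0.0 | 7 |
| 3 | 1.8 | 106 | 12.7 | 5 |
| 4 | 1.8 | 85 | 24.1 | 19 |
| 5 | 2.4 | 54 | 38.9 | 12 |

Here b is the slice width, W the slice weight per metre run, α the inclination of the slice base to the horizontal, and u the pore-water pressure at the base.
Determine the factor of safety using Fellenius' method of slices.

FS = 2.81

Ordinary method of slices: FS = Σ[c'·Δl_i + (W_i cosα_i − u_i·Δl_i)·tanφ'] / Σ W_i sinα_i, with Δl_i = b_i / cosα_i.
Slice 1: Δl = 1.6/cos(-12.1°) = 1.636 m; N'_1 = 29·cos(-12.1°) − 5·1.636 = 20.2; c'Δl = 13.42; W sinα = -6.1
Slice 2: Δl = 2.4/cos0.0° = 2.400 m; N'_2 = 140·cos0.0° − 7·2.400 = 123.2; c'Δl = 19.68; W sinα = 0.0
Slice 3: Δl = 1.8/cos12.7° = 1.845 m; N'_3 = 106·cos12.7° − 5·1.845 = 94.2; c'Δl = 15.13; W sinα = 23.3
Slice 4: Δl = 1.8/cos24.1° = 1.972 m; N'_4 = 85·cos24.1° − 19·1.972 = 40.1; c'Δl = 16.17; W sinα = 34.7
Slice 5: Δl = 2.4/cos38.9° = 3.084 m; N'_5 = 54·cos38.9° − 12·3.084 = 5.0; c'Δl = 25.29; W sinα = 33.9
Σc'Δl = 89.7 kN/m; ΣN' = 282.7 kN/m; ΣW sinα = 85.8 kN/m
Resisting = 89.7 + 282.7·tan28.2° = 89.7 + 151.6 = 241.3 kN/m
FS = 241.3 / 85.8 = 2.811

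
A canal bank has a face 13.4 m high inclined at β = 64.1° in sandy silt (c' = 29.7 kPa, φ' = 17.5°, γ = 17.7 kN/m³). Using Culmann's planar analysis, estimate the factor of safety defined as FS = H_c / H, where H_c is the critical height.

FS = 1.37

H_c = (4c'/γ) · sinβ cosφ' / [1 − cos(β − φ')]
    = (4·29.7/17.7) · sin64.1°·cos17.5° / [1 − cos46.6°]
    = 6.712 · 0.8579 / 0.3129 = 18.40 m
FS = H_c / H = 18.40 / 13.4 = 1.373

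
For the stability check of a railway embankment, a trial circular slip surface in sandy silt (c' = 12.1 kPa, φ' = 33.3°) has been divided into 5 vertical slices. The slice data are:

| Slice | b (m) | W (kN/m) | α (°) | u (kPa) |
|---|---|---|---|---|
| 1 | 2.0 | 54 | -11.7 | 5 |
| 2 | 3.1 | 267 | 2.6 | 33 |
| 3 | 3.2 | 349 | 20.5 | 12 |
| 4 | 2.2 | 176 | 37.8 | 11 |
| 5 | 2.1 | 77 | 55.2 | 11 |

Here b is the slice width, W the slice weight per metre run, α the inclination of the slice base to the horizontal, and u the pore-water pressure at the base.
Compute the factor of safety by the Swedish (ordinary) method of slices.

Ordinary method of slices: FS = Σ[c'·Δl_i + (W_i cosα_i − u_i·Δl_i)·tanφ'] / Σ W_i sinα_i, with Δl_i = b_i / cosα_i.
Slice 1: Δl = 2.0/cos(-11.7°) = 2.042 m; N'_1 = 54·cos(-11.7°) − 5·2.042 = 42.7; c'Δl = 24.71; W sinα = -11.0
Slice 2: Δl = 3.1/cos2.6° = 3.103 m; N'_2 = 267·cos2.6° − 33·3.103 = 164.3; c'Δl = 37.55; W sinα = 12.1
Slice 3: Δl = 3.2/cos20.5° = 3.416 m; N'_3 = 349·cos20.5° − 12·3.416 = 285.9; c'Δl = 41.34; W sinα = 122.2
Slice 4: Δl = 2.2/cos37.8° = 2.784 m; N'_4 = 176·cos37.8° − 11·2.784 = 108.4; c'Δl = 33.69; W sinα = 107.9
Slice 5: Δl = 2.1/cos55.2° = 3.680 m; N'_5 = 77·cos55.2° − 11·3.680 = 3.5; c'Δl = 44.52; W sinα = 63.2
Σc'Δl = 181.8 kN/m; ΣN' = 604.8 kN/m; ΣW sinα = 294.5 kN/m
Resisting = 181.8 + 604.8·tan33.3° = 181.8 + 397.3 = 579.1 kN/m
FS = 579.1 / 294.5 = 1.966

FS = 1.97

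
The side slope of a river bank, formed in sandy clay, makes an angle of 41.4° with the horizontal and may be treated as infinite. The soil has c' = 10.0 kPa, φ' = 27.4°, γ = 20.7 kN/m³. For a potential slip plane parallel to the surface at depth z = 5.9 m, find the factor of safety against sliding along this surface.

FS = 0.75

For an infinite slope with a slip plane parallel to the surface (no pore pressure): FS = [c' + γz cos²β tanφ'] / [γz sinβ cosβ].
γz = 20.7·5.9 = 122.13 kN/m²
Numerator = 10.0 + 122.13·cos²41.4°·tan27.4° = 10.0 + 122.13·0.5627·0.5184 = 45.620 kPa
Denominator = 122.13·sin41.4°·cos41.4° = 122.13·0.6613·0.7501 = 60.583 kPa
FS = 45.620 / 60.583 = 0.753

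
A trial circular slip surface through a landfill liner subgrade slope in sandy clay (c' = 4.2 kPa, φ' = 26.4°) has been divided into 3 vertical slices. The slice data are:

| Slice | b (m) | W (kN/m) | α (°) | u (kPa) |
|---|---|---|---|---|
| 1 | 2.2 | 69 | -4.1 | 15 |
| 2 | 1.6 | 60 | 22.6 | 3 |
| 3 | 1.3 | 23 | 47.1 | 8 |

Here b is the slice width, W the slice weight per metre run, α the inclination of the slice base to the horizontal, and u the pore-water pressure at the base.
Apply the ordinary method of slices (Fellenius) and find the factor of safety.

FS = 1.93

Ordinary method of slices: FS = Σ[c'·Δl_i + (W_i cosα_i − u_i·Δl_i)·tanφ'] / Σ W_i sinα_i, with Δl_i = b_i / cosα_i.
Slice 1: Δl = 2.2/cos(-4.1°) = 2.206 m; N'_1 = 69·cos(-4.1°) − 15·2.206 = 35.7; c'Δl = 9.26; W sinα = -4.9
Slice 2: Δl = 1.6/cos22.6° = 1.733 m; N'_2 = 60·cos22.6° − 3·1.733 = 50.2; c'Δl = 7.28; W sinα = 23.1
Slice 3: Δl = 1.3/cos47.1° = 1.910 m; N'_3 = 23·cos47.1° − 8·1.910 = 0.4; c'Δl = 8.02; W sinα = 16.8
Σc'Δl = 24.6 kN/m; ΣN' = 86.3 kN/m; ΣW sinα = 35.0 kN/m
Resisting = 24.6 + 86.3·tan26.4° = 24.6 + 42.8 = 67.4 kN/m
FS = 67.4 / 35.0 = 1.927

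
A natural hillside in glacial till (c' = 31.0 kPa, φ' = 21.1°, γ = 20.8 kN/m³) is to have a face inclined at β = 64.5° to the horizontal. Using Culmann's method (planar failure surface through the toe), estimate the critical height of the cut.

Culmann's analysis gives the critical failure plane at α_cr = (β + φ')/2 = (64.5 + 21.1)/2 = 42.8°, and the critical height
H_c = (4c'/γ) · sinβ cosφ' / [1 − cos(β − φ')]
    = (4·31.0/20.8) · sin64.5°·cos21.1° / [1 − cos(43.4°)]
    = 5.962 · 0.9026·0.9330 / [1 − 0.7266]
    = 5.962 · 0.8421 / 0.2734
    = 18.36 m

H_c = 18.36 m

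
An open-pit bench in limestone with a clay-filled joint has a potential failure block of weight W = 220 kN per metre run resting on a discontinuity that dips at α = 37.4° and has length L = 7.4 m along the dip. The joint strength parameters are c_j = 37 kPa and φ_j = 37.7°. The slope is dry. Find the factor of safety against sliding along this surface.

FS = 3.06

Resolving the block weight along and normal to the plane and applying the Mohr–Coulomb strength on the joint:
N' = W cosα = 220·cos37.4° = 174.8 kN/m
Driving force T = W sinα = 220·sin37.4° = 133.6 kN/m
Resisting force R = c_j·L + N'·tanφ_j = 37·7.4 + 174.8·tan37.7° = 273.8 + 135.1 = 408.9 kN/m
FS = R / T = 408.9 / 133.6 = 3.060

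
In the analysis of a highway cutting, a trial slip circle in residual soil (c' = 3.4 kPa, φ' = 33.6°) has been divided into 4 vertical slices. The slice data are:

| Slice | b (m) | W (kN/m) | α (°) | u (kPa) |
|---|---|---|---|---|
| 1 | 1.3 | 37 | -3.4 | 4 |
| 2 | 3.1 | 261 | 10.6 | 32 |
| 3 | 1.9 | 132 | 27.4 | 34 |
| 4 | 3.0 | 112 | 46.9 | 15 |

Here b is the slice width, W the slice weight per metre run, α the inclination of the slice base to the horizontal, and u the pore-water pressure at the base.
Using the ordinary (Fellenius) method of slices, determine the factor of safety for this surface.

Ordinary method of slices: FS = Σ[c'·Δl_i + (W_i cosα_i − u_i·Δl_i)·tanφ'] / Σ W_i sinα_i, with Δl_i = b_i / cosα_i.
Slice 1: Δl = 1.3/cos(-3.4°) = 1.302 m; N'_1 = 37·cos(-3.4°) − 4·1.302 = 31.7; c'Δl = 4.43; W sinα = -2.2
Slice 2: Δl = 3.1/cos10.6° = 3.154 m; N'_2 = 261·cos10.6° − 32·3.154 = 155.6; c'Δl = 10.72; W sinα = 48.0
Slice 3: Δl = 1.9/cos27.4° = 2.140 m; N'_3 = 132·cos27.4° − 34·2.140 = 44.4; c'Δl = 7.28; W sinα = 60.7
Slice 4: Δl = 3.0/cos46.9° = 4.391 m; N'_4 = 112·cos46.9° − 15·4.391 = 10.7; c'Δl = 14.93; W sinα = 81.8
Σc'Δl = 37.4 kN/m; ΣN' = 242.4 kN/m; ΣW sinα = 188.3 kN/m
Resisting = 37.4 + 242.4·tan33.6° = 37.4 + 161.1 = 198.4 kN/m
FS = 198.4 / 188.3 = 1.054

FS = 1.05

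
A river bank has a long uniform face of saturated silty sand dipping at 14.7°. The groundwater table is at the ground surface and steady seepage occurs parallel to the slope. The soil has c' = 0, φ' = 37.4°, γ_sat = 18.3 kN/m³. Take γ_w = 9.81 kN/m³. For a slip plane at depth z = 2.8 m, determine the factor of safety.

With seepage parallel to the slope and the water table at the surface, the effective normal stress on the slip plane uses the buoyant unit weight γ' = γ_sat − γ_w while the driving shear stress uses γ_sat:
FS = [c' + γ' z cos²β tanφ'] / [γ_sat z sinβ cosβ]
(For c' = 0 this reduces to FS = (γ'/γ_sat)·tanφ'/tanβ.)
γ' = 18.3 − 9.81 = 8.49 kN/m³
Numerator = 0.0 + 8.49·2.8·cos²14.7°·tan37.4° = 0.0 + 8.49·2.8·0.9356·0.7646 = 17.005 kPa
Denominator = 18.3·2.8·sin14.7°·cos14.7° = 18.3·2.8·0.2538·0.9673 = 12.577 kPa
FS = 17.005 / 12.577 = 1.352

FS = 1.35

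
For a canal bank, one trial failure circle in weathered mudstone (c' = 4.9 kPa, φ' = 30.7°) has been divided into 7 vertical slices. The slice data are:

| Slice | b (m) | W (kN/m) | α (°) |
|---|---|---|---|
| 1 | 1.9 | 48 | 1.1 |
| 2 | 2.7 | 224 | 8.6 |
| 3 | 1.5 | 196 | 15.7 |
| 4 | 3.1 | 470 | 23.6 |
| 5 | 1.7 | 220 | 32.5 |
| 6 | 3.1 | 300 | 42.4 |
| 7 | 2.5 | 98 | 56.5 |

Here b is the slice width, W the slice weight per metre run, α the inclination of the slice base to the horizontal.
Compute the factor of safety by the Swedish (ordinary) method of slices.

Ordinary method of slices: FS = Σ[c'·Δl_i + (W_i cosα_i)·tanφ'] / Σ W_i sinα_i, with Δl_i = b_i / cosα_i.
Slice 1: Δl = 1.9/cos1.1° = 1.900 m; N'_1 = 48·cos1.1° = 48.0; c'Δl = 9.31; W sinα = 0.9
Slice 2: Δl = 2.7/cos8.6° = 2.731 m; N'_2 = 224·cos8.6° = 221.5; c'Δl = 13.38; W sinα = 33.5
Slice 3: Δl = 1.5/cos15.7° = 1.558 m; N'_3 = 196·cos15.7° = 188.7; c'Δl = 7.63; W sinα = 53.0
Slice 4: Δl = 3.1/cos23.6° = 3.383 m; N'_4 = 470·cos23.6° = 430.7; c'Δl = 16.58; W sinα = 188.2
Slice 5: Δl = 1.7/cos32.5° = 2.016 m; N'_5 = 220·cos32.5° = 185.5; c'Δl = 9.88; W sinα = 118.2
Slice 6: Δl = 3.1/cos42.4° = 4.198 m; N'_6 = 300·cos42.4° = 221.5; c'Δl = 20.57; W sinα = 202.3
Slice 7: Δl = 2.5/cos56.5° = 4.530 m; N'_7 = 98·cos56.5° = 54.1; c'Δl = 22.19; W sinα = 81.7
Σc'Δl = 99.5 kN/m; ΣN' = 1350.0 kN/m; ΣW sinα = 677.8 kN/m
Resisting = 99.5 + 1350.0·tan30.7° = 99.5 + 801.6 = 901.1 kN/m
FS = 901.1 / 677.8 = 1.329

FS = 1.33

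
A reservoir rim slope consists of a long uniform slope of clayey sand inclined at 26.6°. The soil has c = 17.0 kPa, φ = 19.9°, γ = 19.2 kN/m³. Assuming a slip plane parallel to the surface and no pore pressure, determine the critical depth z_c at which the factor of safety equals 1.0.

z_c = 7.98 m

Setting FS = 1.00 in FS = [c + γz cos²β tanφ] / [γz sinβ cosβ] and solving for z:
z = c / [γ cosβ (FS·sinβ − cosβ·tanφ)]
  = 17.0 / [19.2·cos26.6°·(1.00·sin26.6° − cos26.6°·tan19.9°)]
  = 17.0 / [19.2·0.8942·(1.00·0.4478 − 0.8942·0.3620)]
  = 17.0 / 2.1302 = 7.981 m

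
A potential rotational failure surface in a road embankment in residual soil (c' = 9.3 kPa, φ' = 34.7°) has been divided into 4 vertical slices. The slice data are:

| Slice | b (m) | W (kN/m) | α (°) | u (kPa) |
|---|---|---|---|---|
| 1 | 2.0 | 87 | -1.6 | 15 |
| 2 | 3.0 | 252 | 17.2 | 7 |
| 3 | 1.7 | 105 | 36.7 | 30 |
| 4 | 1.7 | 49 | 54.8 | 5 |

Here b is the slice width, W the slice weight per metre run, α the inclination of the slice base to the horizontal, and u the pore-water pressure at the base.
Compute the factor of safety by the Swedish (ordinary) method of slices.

FS = 1.77

Ordinary method of slices: FS = Σ[c'·Δl_i + (W_i cosα_i − u_i·Δl_i)·tanφ'] / Σ W_i sinα_i, with Δl_i = b_i / cosα_i.
Slice 1: Δl = 2.0/cos(-1.6°) = 2.001 m; N'_1 = 87·cos(-1.6°) − 15·2.001 = 57.0; c'Δl = 18.61; W sinα = -2.4
Slice 2: Δl = 3.0/cos17.2° = 3.140 m; N'_2 = 252·cos17.2° − 7·3.140 = 218.7; c'Δl = 29.21; W sinα = 74.5
Slice 3: Δl = 1.7/cos36.7° = 2.120 m; N'_3 = 105·cos36.7° − 30·2.120 = 20.6; c'Δl = 19.72; W sinα = 62.8
Slice 4: Δl = 1.7/cos54.8° = 2.949 m; N'_4 = 49·cos54.8° − 5·2.949 = 13.5; c'Δl = 27.43; W sinα = 40.0
Σc'Δl = 95.0 kN/m; ΣN' = 309.8 kN/m; ΣW sinα = 174.9 kN/m
Resisting = 95.0 + 309.8·tan34.7° = 95.0 + 214.5 = 309.5 kN/m
FS = 309.5 / 174.9 = 1.770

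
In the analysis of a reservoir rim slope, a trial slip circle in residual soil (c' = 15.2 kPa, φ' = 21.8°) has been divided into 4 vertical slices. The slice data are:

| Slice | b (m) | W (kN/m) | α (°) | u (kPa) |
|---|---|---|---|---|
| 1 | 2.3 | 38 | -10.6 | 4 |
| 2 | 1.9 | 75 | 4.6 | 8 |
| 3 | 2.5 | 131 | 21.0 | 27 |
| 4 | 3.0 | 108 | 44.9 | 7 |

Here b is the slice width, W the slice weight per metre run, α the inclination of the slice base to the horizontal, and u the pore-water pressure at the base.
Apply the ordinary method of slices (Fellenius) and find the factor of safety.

Ordinary method of slices: FS = Σ[c'·Δl_i + (W_i cosα_i − u_i·Δl_i)·tanφ'] / Σ W_i sinα_i, with Δl_i = b_i / cosα_i.
Slice 1: Δl = 2.3/cos(-10.6°) = 2.340 m; N'_1 = 38·cos(-10.6°) − 4·2.340 = 28.0; c'Δl = 35.57; W sinα = -7.0
Slice 2: Δl = 1.9/cos4.6° = 1.906 m; N'_2 = 75·cos4.6° − 8·1.906 = 59.5; c'Δl = 28.97; W sinα = 6.0
Slice 3: Δl = 2.5/cos21.0° = 2.678 m; N'_3 = 131·cos21.0° − 27·2.678 = 50.0; c'Δl = 40.70; W sinα = 46.9
Slice 4: Δl = 3.0/cos44.9° = 4.235 m; N'_4 = 108·cos44.9° − 7·4.235 = 46.9; c'Δl = 64.38; W sinα = 76.2
Σc'Δl = 169.6 kN/m; ΣN' = 184.4 kN/m; ΣW sinα = 122.2 kN/m
Resisting = 169.6 + 184.4·tan21.8° = 169.6 + 73.7 = 243.4 kN/m
FS = 243.4 / 122.2 = 1.991

FS = 1.99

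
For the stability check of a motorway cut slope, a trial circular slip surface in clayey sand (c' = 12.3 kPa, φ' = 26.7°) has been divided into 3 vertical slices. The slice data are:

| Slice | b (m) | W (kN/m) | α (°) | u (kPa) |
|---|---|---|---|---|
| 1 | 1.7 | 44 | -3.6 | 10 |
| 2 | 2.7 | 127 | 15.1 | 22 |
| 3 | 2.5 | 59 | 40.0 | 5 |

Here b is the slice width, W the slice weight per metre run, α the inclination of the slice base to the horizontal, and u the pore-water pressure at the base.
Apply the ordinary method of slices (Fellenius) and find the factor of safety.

FS = 2.26

Ordinary method of slices: FS = Σ[c'·Δl_i + (W_i cosα_i − u_i·Δl_i)·tanφ'] / Σ W_i sinα_i, with Δl_i = b_i / cosα_i.
Slice 1: Δl = 1.7/cos(-3.6°) = 1.703 m; N'_1 = 44·cos(-3.6°) − 10·1.703 = 26.9; c'Δl = 20.95; W sinα = -2.8
Slice 2: Δl = 2.7/cos15.1° = 2.797 m; N'_2 = 127·cos15.1° − 22·2.797 = 61.1; c'Δl = 34.40; W sinα = 33.1
Slice 3: Δl = 2.5/cos40.0° = 3.264 m; N'_3 = 59·cos40.0° − 5·3.264 = 28.9; c'Δl = 40.14; W sinα = 37.9
Σc'Δl = 95.5 kN/m; ΣN' = 116.8 kN/m; ΣW sinα = 68.2 kN/m
Resisting = 95.5 + 116.8·tan26.7° = 95.5 + 58.8 = 154.3 kN/m
FS = 154.3 / 68.2 = 2.260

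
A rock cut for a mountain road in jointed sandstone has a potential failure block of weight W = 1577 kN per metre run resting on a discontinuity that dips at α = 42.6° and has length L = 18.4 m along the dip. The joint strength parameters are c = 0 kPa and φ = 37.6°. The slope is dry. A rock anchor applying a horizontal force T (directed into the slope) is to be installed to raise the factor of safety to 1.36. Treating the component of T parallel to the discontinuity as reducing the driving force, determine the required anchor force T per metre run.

T = 366 kN/m

Resolving forces along and normal to the sliding plane, with the horizontal anchor force T adding T·sinα to the effective normal force and T·cosα acting up the plane against the driving force:
FS = [cL + (W cosα + T sinα) tanφ] / [W sinα − T cosα]
Without the anchor: N' = 1160.8 kN/m, driving T_d = 1067.4 kN/m, resisting R = 0·18.4 + 1160.8·tan37.6° = 894.0 kN/m, FS = 0.84.
Setting FS = 1.36 and solving for T:
1.36·(1067.4 − T cos42.6°) = 894.0 + T sin42.6°·tan37.6°
T·(sin42.6°·tan37.6° + 1.36·cos42.6°) = 1.36·1067.4 − 894.0
T·(0.6769·0.7701 + 1.36·0.7361) = 1451.7 − 894.0 = 557.8
T·1.5224 = 557.8
T = 366.4 kN/m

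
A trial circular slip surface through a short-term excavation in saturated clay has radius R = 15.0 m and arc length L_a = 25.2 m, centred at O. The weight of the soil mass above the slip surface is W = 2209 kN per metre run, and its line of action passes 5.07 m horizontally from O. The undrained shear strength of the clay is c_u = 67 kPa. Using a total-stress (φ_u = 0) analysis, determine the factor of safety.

FS = 2.26

Taking moments about the centre O, the resisting moment is provided by the undrained shear strength acting along the arc:
M_R = c_u·L_a·R = 67·25.20·15.0 = 25326.0 kN·m/m
M_D = W·d = 2209·5.07 = 11199.6 kN·m/m
FS = M_R / M_D = 25326.0 / 11199.6 = 2.261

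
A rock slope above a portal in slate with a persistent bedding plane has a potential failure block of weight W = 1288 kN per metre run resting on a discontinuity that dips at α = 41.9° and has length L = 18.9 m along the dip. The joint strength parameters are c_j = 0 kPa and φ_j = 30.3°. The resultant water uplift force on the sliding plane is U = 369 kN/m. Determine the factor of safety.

Resolving the block weight along and normal to the plane and applying the Mohr–Coulomb strength on the joint:
N' = W cosα − U = 1288·cos41.9° − 369 = 589.7 kN/m
Driving force T = W sinα = 1288·sin41.9° = 860.2 kN/m
Resisting force R = c_j·L + N'·tanφ_j = 0·18.9 + 589.7·tan30.3° = 0.0 + 344.6 = 344.6 kN/m
FS = R / T = 344.6 / 860.2 = 0.401

FS = 0.40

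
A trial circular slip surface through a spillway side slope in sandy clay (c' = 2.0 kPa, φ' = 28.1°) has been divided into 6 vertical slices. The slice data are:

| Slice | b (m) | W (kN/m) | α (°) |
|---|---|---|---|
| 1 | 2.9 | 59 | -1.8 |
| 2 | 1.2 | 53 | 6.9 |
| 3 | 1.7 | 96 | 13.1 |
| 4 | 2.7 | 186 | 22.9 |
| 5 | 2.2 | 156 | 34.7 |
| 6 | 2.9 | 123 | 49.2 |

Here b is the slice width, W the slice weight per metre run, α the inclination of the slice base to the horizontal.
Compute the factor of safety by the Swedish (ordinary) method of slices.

FS = 1.23

Ordinary method of slices: FS = Σ[c'·Δl_i + (W_i cosα_i)·tanφ'] / Σ W_i sinα_i, with Δl_i = b_i / cosα_i.
Slice 1: Δl = 2.9/cos(-1.8°) = 2.901 m; N'_1 = 59·cos(-1.8°) = 59.0; c'Δl = 5.80; W sinα = -1.9
Slice 2: Δl = 1.2/cos6.9° = 1.209 m; N'_2 = 53·cos6.9° = 52.6; c'Δl = 2.42; W sinα = 6.4
Slice 3: Δl = 1.7/cos13.1° = 1.745 m; N'_3 = 96·cos13.1° = 93.5; c'Δl = 3.49; W sinα = 21.8
Slice 4: Δl = 2.7/cos22.9° = 2.931 m; N'_4 = 186·cos22.9° = 171.3; c'Δl = 5.86; W sinα = 72.4
Slice 5: Δl = 2.2/cos34.7° = 2.676 m; N'_5 = 156·cos34.7° = 128.3; c'Δl = 5.35; W sinα = 88.8
Slice 6: Δl = 2.9/cos49.2° = 4.438 m; N'_6 = 123·cos49.2° = 80.4; c'Δl = 8.88; W sinα = 93.1
Σc'Δl = 31.8 kN/m; ΣN' = 585.1 kN/m; ΣW sinα = 280.6 kN/m
Resisting = 31.8 + 585.1·tan28.1° = 31.8 + 312.4 = 344.2 kN/m
FS = 344.2 / 280.6 = 1.227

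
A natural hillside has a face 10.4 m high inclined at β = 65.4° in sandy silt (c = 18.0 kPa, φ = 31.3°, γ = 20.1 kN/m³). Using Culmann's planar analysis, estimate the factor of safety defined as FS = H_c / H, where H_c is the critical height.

FS = 1.56

H_c = (4c/γ) · sinβ cosφ / [1 − cos(β − φ)]
    = (4·18.0/20.1) · sin65.4°·cos31.3° / [1 − cos34.1°]
    = 3.582 · 0.7769 / 0.1719 = 16.19 m
FS = H_c / H = 16.19 / 10.4 = 1.556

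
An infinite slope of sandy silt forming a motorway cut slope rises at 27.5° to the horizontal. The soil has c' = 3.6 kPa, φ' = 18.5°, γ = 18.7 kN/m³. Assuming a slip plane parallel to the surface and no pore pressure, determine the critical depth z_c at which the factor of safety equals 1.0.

z_c = 1.32 m

Setting FS = 1.00 in FS = [c' + γz cos²β tanφ'] / [γz sinβ cosβ] and solving for z:
z = c' / [γ cosβ (FS·sinβ − cosβ·tanφ')]
  = 3.6 / [18.7·cos27.5°·(1.00·sin27.5° − cos27.5°·tan18.5°)]
  = 3.6 / [18.7·0.8870·(1.00·0.4617 − 0.8870·0.3346)]
  = 3.6 / 2.7362 = 1.316 m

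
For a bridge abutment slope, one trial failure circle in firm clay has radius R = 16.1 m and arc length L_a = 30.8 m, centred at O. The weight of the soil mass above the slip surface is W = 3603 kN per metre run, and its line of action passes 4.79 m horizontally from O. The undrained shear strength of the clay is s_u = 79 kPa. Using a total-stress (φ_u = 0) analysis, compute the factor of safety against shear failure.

FS = 2.27

Taking moments about the centre O, the resisting moment is provided by the undrained shear strength acting along the arc:
M_R = s_u·L_a·R = 79·30.80·16.1 = 39174.5 kN·m/m
M_D = W·d = 3603·4.79 = 17258.4 kN·m/m
FS = M_R / M_D = 39174.5 / 17258.4 = 2.270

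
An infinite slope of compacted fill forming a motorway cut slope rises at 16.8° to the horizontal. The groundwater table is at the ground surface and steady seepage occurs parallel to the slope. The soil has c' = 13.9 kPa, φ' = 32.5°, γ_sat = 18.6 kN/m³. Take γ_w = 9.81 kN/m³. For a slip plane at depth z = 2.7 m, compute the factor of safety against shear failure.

With seepage parallel to the slope and the water table at the surface, the effective normal stress on the slip plane uses the buoyant unit weight γ' = γ_sat − γ_w while the driving shear stress uses γ_sat:
FS = [c' + γ' z cos²β tanφ'] / [γ_sat z sinβ cosβ]
γ' = 18.6 − 9.81 = 8.79 kN/m³
Numerator = 13.9 + 8.79·2.7·cos²16.8°·tan32.5° = 13.9 + 8.79·2.7·0.9165·0.6371 = 27.757 kPa
Denominator = 18.6·2.7·sin16.8°·cos16.8° = 18.6·2.7·0.2890·0.9573 = 13.896 kPa
FS = 27.757 / 13.896 = 1.997

FS = 2.00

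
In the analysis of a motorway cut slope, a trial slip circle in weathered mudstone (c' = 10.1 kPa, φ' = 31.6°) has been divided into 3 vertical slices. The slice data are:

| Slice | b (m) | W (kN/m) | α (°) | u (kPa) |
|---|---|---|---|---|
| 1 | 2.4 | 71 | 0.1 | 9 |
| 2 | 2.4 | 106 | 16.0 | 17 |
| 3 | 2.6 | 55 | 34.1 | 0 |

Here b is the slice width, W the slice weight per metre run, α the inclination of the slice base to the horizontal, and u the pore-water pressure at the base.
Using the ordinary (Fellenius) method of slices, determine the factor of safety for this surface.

Ordinary method of slices: FS = Σ[c'·Δl_i + (W_i cosα_i − u_i·Δl_i)·tanφ'] / Σ W_i sinα_i, with Δl_i = b_i / cosα_i.
Slice 1: Δl = 2.4/cos0.1° = 2.400 m; N'_1 = 71·cos0.1° − 9·2.400 = 49.4; c'Δl = 24.24; W sinα = 0.1
Slice 2: Δl = 2.4/cos16.0° = 2.497 m; N'_2 = 106·cos16.0° − 17·2.497 = 59.4; c'Δl = 25.22; W sinα = 29.2
Slice 3: Δl = 2.6/cos34.1° = 3.140 m; N'_3 = 55·cos34.1° − 0·3.140 = 45.5; c'Δl = 31.71; W sinα = 30.8
Σc'Δl = 81.2 kN/m; ΣN' = 154.4 kN/m; ΣW sinα = 60.2 kN/m
Resisting = 81.2 + 154.4·tan31.6° = 81.2 + 95.0 = 176.2 kN/m
FS = 176.2 / 60.2 = 2.927

FS = 2.93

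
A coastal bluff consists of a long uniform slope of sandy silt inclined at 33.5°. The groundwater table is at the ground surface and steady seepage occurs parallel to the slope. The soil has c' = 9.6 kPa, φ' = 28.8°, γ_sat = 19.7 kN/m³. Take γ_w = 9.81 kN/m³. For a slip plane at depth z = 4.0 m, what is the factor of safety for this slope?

With seepage parallel to the slope and the water table at the surface, the effective normal stress on the slip plane uses the buoyant unit weight γ' = γ_sat − γ_w while the driving shear stress uses γ_sat:
FS = [c' + γ' z cos²β tanφ'] / [γ_sat z sinβ cosβ]
γ' = 19.7 − 9.81 = 9.89 kN/m³
Numerator = 9.6 + 9.89·4.0·cos²33.5°·tan28.8° = 9.6 + 9.89·4.0·0.6954·0.5498 = 24.723 kPa
Denominator = 19.7·4.0·sin33.5°·cos33.5° = 19.7·4.0·0.5519·0.8339 = 36.268 kPa
FS = 24.723 / 36.268 = 0.682

FS = 0.68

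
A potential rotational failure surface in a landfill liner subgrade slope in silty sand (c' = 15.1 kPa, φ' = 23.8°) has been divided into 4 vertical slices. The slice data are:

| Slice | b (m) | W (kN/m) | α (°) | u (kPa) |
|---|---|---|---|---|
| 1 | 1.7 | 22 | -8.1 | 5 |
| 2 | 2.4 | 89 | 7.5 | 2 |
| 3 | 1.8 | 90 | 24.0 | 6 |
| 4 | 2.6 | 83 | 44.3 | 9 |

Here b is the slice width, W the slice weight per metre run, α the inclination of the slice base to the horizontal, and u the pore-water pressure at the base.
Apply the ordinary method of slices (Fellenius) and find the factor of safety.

Ordinary method of slices: FS = Σ[c'·Δl_i + (W_i cosα_i − u_i·Δl_i)·tanφ'] / Σ W_i sinα_i, with Δl_i = b_i / cosα_i.
Slice 1: Δl = 1.7/cos(-8.1°) = 1.717 m; N'_1 = 22·cos(-8.1°) − 5·1.717 = 13.2; c'Δl = 25.93; W sinα = -3.1
Slice 2: Δl = 2.4/cos7.5° = 2.421 m; N'_2 = 89·cos7.5° − 2·2.421 = 83.4; c'Δl = 36.55; W sinα = 11.6
Slice 3: Δl = 1.8/cos24.0° = 1.970 m; N'_3 = 90·cos24.0° − 6·1.970 = 70.4; c'Δl = 29.75; W sinα = 36.6
Slice 4: Δl = 2.6/cos44.3° = 3.633 m; N'_4 = 83·cos44.3° − 9·3.633 = 26.7; c'Δl = 54.86; W sinα = 58.0
Σc'Δl = 147.1 kN/m; ΣN' = 193.7 kN/m; ΣW sinα = 103.1 kN/m
Resisting = 147.1 + 193.7·tan23.8° = 147.1 + 85.4 = 232.5 kN/m
FS = 232.5 / 103.1 = 2.255

FS = 2.26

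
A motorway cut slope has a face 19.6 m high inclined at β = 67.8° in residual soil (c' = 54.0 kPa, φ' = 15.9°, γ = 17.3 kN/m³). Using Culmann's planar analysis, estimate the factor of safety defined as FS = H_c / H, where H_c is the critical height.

H_c = (4c'/γ) · sinβ cosφ' / [1 − cos(β − φ')]
    = (4·54.0/17.3) · sin67.8°·cos15.9° / [1 − cos51.9°]
    = 12.486 · 0.8904 / 0.3830 = 29.03 m
FS = H_c / H = 29.03 / 19.6 = 1.481

FS = 1.48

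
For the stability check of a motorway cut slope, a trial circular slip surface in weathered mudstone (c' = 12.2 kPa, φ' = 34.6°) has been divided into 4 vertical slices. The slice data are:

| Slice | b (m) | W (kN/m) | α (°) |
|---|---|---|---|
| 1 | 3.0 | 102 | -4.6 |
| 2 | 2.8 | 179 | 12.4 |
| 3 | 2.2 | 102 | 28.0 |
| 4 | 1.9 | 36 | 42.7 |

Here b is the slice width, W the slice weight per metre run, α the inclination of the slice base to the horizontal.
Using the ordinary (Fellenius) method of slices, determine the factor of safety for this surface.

Ordinary method of slices: FS = Σ[c'·Δl_i + (W_i cosα_i)·tanφ'] / Σ W_i sinα_i, with Δl_i = b_i / cosα_i.
Slice 1: Δl = 3.0/cos(-4.6°) = 3.010 m; N'_1 = 102·cos(-4.6°) = 101.7; c'Δl = 36.72; W sinα = -8.2
Slice 2: Δl = 2.8/cos12.4° = 2.867 m; N'_2 = 179·cos12.4° = 174.8; c'Δl = 34.98; W sinα = 38.4
Slice 3: Δl = 2.2/cos28.0° = 2.492 m; N'_3 = 102·cos28.0° = 90.1; c'Δl = 30.40; W sinα = 47.9
Slice 4: Δl = 1.9/cos42.7° = 2.585 m; N'_4 = 36·cos42.7° = 26.5; c'Δl = 31.54; W sinα = 24.4
Σc'Δl = 133.6 kN/m; ΣN' = 393.0 kN/m; ΣW sinα = 102.6 kN/m
Resisting = 133.6 + 393.0·tan34.6° = 133.6 + 271.1 = 404.8 kN/m
FS = 404.8 / 102.6 = 3.947

FS = 3.95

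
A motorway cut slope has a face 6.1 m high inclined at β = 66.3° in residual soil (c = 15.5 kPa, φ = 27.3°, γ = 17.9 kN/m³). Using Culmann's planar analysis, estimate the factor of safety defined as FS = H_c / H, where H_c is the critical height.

FS = 2.07

H_c = (4c/γ) · sinβ cosφ / [1 − cos(β − φ)]
    = (4·15.5/17.9) · sin66.3°·cos27.3° / [1 − cos39.0°]
    = 3.464 · 0.8137 / 0.2229 = 12.65 m
FS = H_c / H = 12.65 / 6.1 = 2.073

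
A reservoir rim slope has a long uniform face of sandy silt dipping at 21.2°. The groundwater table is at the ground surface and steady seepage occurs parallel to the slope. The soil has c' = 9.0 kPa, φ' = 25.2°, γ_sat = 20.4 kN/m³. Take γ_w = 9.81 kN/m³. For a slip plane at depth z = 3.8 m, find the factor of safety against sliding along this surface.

FS = 0.97

With seepage parallel to the slope and the water table at the surface, the effective normal stress on the slip plane uses the buoyant unit weight γ' = γ_sat − γ_w while the driving shear stress uses γ_sat:
FS = [c' + γ' z cos²β tanφ'] / [γ_sat z sinβ cosβ]
γ' = 20.4 − 9.81 = 10.59 kN/m³
Numerator = 9.0 + 10.59·3.8·cos²21.2°·tan25.2° = 9.0 + 10.59·3.8·0.8692·0.4706 = 25.460 kPa
Denominator = 20.4·3.8·sin21.2°·cos21.2° = 20.4·3.8·0.3616·0.9323 = 26.136 kPa
FS = 25.460 / 26.136 = 0.974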